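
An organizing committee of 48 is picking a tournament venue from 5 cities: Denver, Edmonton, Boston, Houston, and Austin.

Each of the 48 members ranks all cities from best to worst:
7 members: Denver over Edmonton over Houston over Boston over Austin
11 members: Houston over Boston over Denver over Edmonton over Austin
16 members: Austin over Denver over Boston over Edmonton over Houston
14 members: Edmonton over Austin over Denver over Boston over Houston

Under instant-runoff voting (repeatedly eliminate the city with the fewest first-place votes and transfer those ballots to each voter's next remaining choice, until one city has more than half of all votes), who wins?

Edmonton

Round 1: Denver 7, Edmonton 14, Boston 0, Houston 11, Austin 16. Boston eliminated.
Round 2: Denver 7, Edmonton 14, Houston 11, Austin 16. Denver eliminated.
Round 3: Edmonton 21, Houston 11, Austin 16. Houston eliminated.
Round 4: Edmonton 32, Austin 16. Edmonton has a majority (≥25).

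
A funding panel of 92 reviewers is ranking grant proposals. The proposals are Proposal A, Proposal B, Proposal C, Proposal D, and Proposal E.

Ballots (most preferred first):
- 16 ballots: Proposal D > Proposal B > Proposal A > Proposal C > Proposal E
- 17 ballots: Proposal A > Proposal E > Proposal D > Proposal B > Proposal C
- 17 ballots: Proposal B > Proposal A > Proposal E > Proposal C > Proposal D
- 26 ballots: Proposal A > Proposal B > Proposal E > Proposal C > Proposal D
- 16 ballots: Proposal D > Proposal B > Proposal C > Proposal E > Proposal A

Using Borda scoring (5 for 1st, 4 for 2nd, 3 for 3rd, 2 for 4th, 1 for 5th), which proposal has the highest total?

Proposal B

Proposal A: 16×3 + 17×5 + 17×4 + 26×5 + 16×1 = 347
Proposal B: 16×4 + 17×2 + 17×5 + 26×4 + 16×4 = 351
Proposal C: 16×2 + 17×1 + 17×2 + 26×2 + 16×3 = 183
Proposal D: 16×5 + 17×3 + 17×1 + 26×1 + 16×5 = 254
Proposal E: 16×1 + 17×4 + 17×3 + 26×3 + 16×2 = 245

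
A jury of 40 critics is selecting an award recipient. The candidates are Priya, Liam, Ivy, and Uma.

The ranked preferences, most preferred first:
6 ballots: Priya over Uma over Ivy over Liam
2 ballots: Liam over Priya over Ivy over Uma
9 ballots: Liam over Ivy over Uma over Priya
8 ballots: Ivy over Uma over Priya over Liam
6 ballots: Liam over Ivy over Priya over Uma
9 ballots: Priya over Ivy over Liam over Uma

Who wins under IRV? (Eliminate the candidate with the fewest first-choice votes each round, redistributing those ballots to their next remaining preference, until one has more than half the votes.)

Priya

Round 1: Priya 15, Liam 17, Ivy 8, Uma 0. Uma eliminated.
Round 2: Priya 15, Liam 17, Ivy 8. Ivy eliminated.
Round 3: Priya 23, Liam 17. Priya has a majority (≥21).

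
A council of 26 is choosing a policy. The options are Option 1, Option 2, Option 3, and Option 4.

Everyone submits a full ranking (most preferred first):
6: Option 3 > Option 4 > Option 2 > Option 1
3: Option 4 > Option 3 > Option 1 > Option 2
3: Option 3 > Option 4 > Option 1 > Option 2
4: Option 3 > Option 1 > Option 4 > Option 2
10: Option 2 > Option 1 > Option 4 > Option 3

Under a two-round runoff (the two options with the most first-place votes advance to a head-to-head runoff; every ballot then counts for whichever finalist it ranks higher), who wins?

Round 1 first-place votes: Option 1 0, Option 2 10, Option 3 13, Option 4 3. Option 3 and Option 2 advance.
Runoff: Option 3 is ranked above Option 2 on 16 ballots, Option 2 above Option 3 on 10.

Option 3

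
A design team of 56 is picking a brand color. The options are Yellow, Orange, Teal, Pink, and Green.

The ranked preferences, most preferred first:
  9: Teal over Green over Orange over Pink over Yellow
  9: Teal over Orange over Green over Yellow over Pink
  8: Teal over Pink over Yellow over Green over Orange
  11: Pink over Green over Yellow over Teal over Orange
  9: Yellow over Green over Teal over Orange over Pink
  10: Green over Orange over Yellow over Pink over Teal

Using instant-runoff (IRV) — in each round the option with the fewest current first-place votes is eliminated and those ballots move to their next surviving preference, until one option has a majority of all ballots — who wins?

Green

Round 1: Yellow 9, Orange 0, Teal 26, Pink 11, Green 10. Orange eliminated.
Round 2: Yellow 9, Teal 26, Pink 11, Green 10. Yellow eliminated.
Round 3: Teal 26, Pink 11, Green 19. Pink eliminated.
Round 4: Teal 26, Green 30. Green has a majority (≥29).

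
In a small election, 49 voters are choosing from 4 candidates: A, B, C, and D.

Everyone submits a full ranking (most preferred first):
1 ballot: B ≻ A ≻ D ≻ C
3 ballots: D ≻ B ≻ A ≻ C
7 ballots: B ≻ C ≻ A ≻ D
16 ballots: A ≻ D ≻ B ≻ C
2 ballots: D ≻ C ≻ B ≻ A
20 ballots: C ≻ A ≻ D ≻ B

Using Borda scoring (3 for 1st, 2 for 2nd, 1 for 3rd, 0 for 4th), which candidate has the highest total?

A: 1×2 + 3×1 + 7×1 + 16×3 + 2×0 + 20×2 = 100
B: 1×3 + 3×2 + 7×3 + 16×1 + 2×1 + 20×0 = 48
C: 1×0 + 3×0 + 7×2 + 16×0 + 2×2 + 20×3 = 78
D: 1×1 + 3×3 + 7×0 + 16×2 + 2×3 + 20×1 = 68

A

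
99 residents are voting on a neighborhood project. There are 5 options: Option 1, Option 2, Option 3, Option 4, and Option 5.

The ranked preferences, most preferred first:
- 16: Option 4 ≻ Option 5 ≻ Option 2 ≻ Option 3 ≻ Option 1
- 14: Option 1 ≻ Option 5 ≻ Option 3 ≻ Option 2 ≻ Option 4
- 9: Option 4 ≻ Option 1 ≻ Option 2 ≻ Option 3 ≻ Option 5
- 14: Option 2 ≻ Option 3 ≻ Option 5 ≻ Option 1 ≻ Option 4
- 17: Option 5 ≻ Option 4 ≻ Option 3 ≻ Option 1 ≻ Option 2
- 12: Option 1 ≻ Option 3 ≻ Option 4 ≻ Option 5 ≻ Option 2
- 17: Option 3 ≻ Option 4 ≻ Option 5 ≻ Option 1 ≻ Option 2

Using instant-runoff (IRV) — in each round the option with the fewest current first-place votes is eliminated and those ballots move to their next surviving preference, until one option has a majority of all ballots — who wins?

Option 3

Round 1: Option 1 26, Option 2 14, Option 3 17, Option 4 25, Option 5 17. Option 2 eliminated.
Round 2: Option 1 26, Option 3 31, Option 4 25, Option 5 17. Option 5 eliminated.
Round 3: Option 1 26, Option 3 31, Option 4 42. Option 1 eliminated.
Round 4: Option 3 57, Option 4 42. Option 3 has a majority (≥50).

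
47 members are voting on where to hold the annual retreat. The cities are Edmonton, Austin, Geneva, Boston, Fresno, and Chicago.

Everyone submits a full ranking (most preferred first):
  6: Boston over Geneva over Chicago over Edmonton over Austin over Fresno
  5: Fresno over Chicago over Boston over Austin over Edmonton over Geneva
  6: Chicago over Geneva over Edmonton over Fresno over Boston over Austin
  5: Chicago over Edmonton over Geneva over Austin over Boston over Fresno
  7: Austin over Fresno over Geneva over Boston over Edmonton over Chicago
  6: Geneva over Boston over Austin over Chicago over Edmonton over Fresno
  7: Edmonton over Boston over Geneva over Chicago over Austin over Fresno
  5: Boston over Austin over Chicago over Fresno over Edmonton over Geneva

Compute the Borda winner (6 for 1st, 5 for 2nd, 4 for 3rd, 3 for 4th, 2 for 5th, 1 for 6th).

Boston

Edmonton: 6×3 + 5×2 + 6×4 + 5×5 + 7×2 + 6×2 + 7×6 + 5×2 = 155
Austin: 6×2 + 5×3 + 6×1 + 5×3 + 7×6 + 6×4 + 7×2 + 5×5 = 153
Geneva: 6×5 + 5×1 + 6×5 + 5×4 + 7×4 + 6×6 + 7×4 + 5×1 = 182
Boston: 6×6 + 5×4 + 6×2 + 5×2 + 7×3 + 6×5 + 7×5 + 5×6 = 194
Fresno: 6×1 + 5×6 + 6×3 + 5×1 + 7×5 + 6×1 + 7×1 + 5×3 = 122
Chicago: 6×4 + 5×5 + 6×6 + 5×6 + 7×1 + 6×3 + 7×3 + 5×4 = 181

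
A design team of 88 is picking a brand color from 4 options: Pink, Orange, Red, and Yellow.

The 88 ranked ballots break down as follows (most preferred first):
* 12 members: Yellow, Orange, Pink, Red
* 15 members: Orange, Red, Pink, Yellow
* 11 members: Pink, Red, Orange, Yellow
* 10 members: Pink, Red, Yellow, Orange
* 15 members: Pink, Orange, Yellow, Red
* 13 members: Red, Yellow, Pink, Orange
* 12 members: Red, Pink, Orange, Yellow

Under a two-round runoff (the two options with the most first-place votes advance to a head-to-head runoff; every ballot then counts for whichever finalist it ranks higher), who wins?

Round 1 first-place votes: Pink 36, Orange 15, Red 25, Yellow 12. Pink and Red advance.
Runoff: Pink is ranked above Red on 48 ballots, Red above Pink on 40.

Pink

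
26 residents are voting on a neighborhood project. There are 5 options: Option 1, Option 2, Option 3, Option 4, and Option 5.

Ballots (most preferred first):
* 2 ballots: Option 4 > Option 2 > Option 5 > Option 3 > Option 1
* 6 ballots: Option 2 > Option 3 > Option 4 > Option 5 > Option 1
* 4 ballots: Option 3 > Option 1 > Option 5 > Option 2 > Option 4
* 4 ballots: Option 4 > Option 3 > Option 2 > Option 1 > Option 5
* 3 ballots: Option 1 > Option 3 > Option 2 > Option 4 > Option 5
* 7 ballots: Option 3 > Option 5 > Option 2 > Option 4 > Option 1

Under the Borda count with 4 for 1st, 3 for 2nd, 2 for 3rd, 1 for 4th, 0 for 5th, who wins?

Option 1: 2×0 + 6×0 + 4×3 + 4×1 + 3×4 + 7×0 = 28
Option 2: 2×3 + 6×4 + 4×1 + 4×2 + 3×2 + 7×2 = 62
Option 3: 2×1 + 6×3 + 4×4 + 4×3 + 3×3 + 7×4 = 85
Option 4: 2×4 + 6×2 + 4×0 + 4×4 + 3×1 + 7×1 = 46
Option 5: 2×2 + 6×1 + 4×2 + 4×0 + 3×0 + 7×3 = 39

Option 3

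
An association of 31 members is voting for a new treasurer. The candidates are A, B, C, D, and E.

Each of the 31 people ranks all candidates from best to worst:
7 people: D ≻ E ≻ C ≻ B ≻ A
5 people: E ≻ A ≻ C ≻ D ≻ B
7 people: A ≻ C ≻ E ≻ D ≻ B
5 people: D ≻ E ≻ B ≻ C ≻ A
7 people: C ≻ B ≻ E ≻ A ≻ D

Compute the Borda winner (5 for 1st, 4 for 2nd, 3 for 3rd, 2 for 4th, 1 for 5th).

A: 7×1 + 5×4 + 7×5 + 5×1 + 7×2 = 81
B: 7×2 + 5×1 + 7×1 + 5×3 + 7×4 = 69
C: 7×3 + 5×3 + 7×4 + 5×2 + 7×5 = 109
D: 7×5 + 5×2 + 7×2 + 5×5 + 7×1 = 91
E: 7×4 + 5×5 + 7×3 + 5×4 + 7×3 = 115

E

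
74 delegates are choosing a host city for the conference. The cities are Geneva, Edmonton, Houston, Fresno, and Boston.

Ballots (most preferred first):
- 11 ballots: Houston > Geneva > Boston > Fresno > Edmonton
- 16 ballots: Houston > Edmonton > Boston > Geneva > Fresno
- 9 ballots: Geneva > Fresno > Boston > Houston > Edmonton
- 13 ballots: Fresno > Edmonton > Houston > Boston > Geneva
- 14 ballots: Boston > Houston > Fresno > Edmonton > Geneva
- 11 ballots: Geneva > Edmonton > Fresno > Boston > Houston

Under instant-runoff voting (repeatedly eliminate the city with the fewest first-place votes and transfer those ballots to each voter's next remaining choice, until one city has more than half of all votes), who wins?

Houston

Round 1: Geneva 20, Edmonton 0, Houston 27, Fresno 13, Boston 14. Edmonton eliminated.
Round 2: Geneva 20, Houston 27, Fresno 13, Boston 14. Fresno eliminated.
Round 3: Geneva 20, Houston 40, Boston 14. Houston has a majority (≥38).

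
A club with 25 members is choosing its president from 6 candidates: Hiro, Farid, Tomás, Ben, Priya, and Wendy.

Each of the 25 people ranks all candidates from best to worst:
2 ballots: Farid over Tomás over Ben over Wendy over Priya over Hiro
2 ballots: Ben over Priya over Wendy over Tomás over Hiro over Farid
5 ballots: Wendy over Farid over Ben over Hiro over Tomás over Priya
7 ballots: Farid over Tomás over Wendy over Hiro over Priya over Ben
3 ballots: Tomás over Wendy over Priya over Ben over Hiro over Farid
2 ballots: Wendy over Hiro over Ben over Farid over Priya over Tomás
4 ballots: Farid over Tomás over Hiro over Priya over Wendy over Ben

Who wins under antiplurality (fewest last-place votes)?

Last-place votes: Hiro 2, Farid 5, Tomás 2, Ben 11, Priya 5, Wendy 0.

Wendy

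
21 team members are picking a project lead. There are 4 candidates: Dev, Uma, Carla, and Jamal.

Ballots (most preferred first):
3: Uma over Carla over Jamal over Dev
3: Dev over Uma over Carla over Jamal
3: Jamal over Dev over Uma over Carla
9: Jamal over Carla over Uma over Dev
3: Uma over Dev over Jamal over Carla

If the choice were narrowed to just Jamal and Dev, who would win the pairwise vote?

Jamal

Jamal is ranked above Dev on 15 ballots; Dev above Jamal on 6.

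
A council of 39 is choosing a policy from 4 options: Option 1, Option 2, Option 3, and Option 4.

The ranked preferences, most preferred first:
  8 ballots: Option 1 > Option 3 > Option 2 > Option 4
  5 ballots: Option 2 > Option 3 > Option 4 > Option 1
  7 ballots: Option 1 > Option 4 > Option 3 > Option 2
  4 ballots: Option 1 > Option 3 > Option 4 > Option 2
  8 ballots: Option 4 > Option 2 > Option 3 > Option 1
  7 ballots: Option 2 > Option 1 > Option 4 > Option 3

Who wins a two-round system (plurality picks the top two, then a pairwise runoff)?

Option 2

Round 1 first-place votes: Option 1 19, Option 2 12, Option 3 0, Option 4 8. Option 1 and Option 2 advance.
Runoff: Option 1 is ranked above Option 2 on 19 ballots, Option 2 above Option 1 on 20.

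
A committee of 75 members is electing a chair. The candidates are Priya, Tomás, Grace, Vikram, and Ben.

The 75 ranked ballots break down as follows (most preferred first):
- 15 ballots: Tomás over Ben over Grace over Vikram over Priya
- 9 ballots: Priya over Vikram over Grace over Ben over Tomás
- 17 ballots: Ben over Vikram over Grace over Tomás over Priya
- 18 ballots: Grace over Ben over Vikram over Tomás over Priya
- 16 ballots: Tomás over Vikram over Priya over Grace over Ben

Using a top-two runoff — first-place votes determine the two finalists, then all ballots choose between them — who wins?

Grace

Round 1 first-place votes: Priya 9, Tomás 31, Grace 18, Vikram 0, Ben 17. Tomás and Grace advance.
Runoff: Tomás is ranked above Grace on 31 ballots, Grace above Tomás on 44.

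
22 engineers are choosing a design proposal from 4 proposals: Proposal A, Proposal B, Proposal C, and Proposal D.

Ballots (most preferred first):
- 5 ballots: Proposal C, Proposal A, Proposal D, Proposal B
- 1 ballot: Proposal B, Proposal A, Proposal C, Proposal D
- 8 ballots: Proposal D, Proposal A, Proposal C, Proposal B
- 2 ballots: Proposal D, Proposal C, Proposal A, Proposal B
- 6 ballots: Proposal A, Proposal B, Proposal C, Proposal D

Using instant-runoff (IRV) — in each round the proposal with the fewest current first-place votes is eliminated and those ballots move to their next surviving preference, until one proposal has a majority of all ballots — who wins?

Round 1: Proposal A 6, Proposal B 1, Proposal C 5, Proposal D 10. Proposal B eliminated.
Round 2: Proposal A 7, Proposal C 5, Proposal D 10. Proposal C eliminated.
Round 3: Proposal A 12, Proposal D 10. Proposal A has a majority (≥12).

Proposal A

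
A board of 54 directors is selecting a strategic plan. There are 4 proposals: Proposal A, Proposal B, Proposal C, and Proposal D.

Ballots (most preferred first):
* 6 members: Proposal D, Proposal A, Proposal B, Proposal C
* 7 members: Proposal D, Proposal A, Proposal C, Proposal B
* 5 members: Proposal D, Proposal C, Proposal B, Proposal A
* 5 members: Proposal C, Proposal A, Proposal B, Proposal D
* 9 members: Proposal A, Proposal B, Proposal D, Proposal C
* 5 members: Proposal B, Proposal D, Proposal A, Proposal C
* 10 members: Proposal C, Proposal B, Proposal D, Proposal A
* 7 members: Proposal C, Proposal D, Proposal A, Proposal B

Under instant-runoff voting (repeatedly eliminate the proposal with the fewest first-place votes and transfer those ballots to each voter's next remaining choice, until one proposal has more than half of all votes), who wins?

Proposal D

Round 1: Proposal A 9, Proposal B 5, Proposal C 22, Proposal D 18. Proposal B eliminated.
Round 2: Proposal A 9, Proposal C 22, Proposal D 23. Proposal A eliminated.
Round 3: Proposal C 22, Proposal D 32. Proposal D has a majority (≥28).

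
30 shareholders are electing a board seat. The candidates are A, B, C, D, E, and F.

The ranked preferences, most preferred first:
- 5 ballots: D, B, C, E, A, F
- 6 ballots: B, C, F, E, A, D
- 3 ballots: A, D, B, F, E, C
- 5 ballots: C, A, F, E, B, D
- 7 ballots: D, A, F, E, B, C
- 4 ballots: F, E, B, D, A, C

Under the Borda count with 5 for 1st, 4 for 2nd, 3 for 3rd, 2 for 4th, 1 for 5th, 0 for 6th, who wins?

A: 5×1 + 6×1 + 3×5 + 5×4 + 7×4 + 4×1 = 78
B: 5×4 + 6×5 + 3×3 + 5×1 + 7×1 + 4×3 = 83
C: 5×3 + 6×4 + 3×0 + 5×5 + 7×0 + 4×0 = 64
D: 5×5 + 6×0 + 3×4 + 5×0 + 7×5 + 4×2 = 80
E: 5×2 + 6×2 + 3×1 + 5×2 + 7×2 + 4×4 = 65
F: 5×0 + 6×3 + 3×2 + 5×3 + 7×3 + 4×5 = 80

B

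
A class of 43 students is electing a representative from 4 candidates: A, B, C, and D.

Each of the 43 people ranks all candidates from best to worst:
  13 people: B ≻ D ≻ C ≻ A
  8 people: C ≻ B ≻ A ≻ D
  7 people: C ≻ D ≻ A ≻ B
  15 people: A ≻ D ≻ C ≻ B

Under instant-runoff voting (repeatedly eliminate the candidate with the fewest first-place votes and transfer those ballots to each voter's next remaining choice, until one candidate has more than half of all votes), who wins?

C

Round 1: A 15, B 13, C 15, D 0. D eliminated.
Round 2: A 15, B 13, C 15. B eliminated.
Round 3: A 15, C 28. C has a majority (≥22).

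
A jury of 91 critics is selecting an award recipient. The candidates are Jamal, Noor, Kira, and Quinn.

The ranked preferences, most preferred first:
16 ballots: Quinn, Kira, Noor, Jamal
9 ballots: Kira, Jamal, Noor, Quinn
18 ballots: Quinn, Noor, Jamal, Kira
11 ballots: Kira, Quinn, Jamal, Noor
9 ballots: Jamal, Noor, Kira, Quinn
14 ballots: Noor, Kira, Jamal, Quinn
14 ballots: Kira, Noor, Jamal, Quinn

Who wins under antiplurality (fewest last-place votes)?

Noor

Last-place votes: Jamal 16, Noor 11, Kira 18, Quinn 46.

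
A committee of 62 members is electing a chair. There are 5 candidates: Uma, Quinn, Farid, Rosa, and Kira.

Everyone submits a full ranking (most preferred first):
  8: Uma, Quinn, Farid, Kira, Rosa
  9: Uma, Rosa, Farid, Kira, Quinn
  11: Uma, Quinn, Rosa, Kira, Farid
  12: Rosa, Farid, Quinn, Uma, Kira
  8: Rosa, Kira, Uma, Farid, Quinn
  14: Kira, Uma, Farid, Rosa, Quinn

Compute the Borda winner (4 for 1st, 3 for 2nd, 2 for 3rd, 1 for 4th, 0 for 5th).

Uma: 8×4 + 9×4 + 11×4 + 12×1 + 8×2 + 14×3 = 182
Quinn: 8×3 + 9×0 + 11×3 + 12×2 + 8×0 + 14×0 = 81
Farid: 8×2 + 9×2 + 11×0 + 12×3 + 8×1 + 14×2 = 106
Rosa: 8×0 + 9×3 + 11×2 + 12×4 + 8×4 + 14×1 = 143
Kira: 8×1 + 9×1 + 11×1 + 12×0 + 8×3 + 14×4 = 108

Uma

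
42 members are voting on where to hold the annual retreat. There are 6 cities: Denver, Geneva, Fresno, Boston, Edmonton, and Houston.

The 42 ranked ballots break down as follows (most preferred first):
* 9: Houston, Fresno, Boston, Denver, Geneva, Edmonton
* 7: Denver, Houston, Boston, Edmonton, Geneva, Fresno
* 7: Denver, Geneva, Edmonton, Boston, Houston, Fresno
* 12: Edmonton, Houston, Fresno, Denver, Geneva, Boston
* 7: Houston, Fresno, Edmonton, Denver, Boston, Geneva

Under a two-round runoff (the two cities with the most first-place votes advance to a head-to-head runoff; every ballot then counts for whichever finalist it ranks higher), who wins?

Houston

Round 1 first-place votes: Denver 14, Geneva 0, Fresno 0, Boston 0, Edmonton 12, Houston 16. Houston and Denver advance.
Runoff: Houston is ranked above Denver on 28 ballots, Denver above Houston on 14.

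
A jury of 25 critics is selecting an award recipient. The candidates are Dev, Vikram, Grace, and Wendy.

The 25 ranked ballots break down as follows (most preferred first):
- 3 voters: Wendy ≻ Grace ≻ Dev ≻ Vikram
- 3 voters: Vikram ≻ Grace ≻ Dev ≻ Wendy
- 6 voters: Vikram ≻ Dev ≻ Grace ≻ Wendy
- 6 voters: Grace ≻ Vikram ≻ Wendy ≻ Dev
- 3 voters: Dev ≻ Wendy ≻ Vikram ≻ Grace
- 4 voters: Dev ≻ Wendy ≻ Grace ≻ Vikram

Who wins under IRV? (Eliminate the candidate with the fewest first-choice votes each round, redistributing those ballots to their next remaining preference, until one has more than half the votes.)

Round 1: Dev 7, Vikram 9, Grace 6, Wendy 3. Wendy eliminated.
Round 2: Dev 7, Vikram 9, Grace 9. Dev eliminated.
Round 3: Vikram 12, Grace 13. Grace has a majority (≥13).

Grace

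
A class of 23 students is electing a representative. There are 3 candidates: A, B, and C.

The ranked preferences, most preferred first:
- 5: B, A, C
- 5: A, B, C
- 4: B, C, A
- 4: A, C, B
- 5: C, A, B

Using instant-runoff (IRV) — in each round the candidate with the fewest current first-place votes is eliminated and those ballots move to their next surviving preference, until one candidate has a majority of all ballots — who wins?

Round 1: A 9, B 9, C 5. C eliminated.
Round 2: A 14, B 9. A has a majority (≥12).

A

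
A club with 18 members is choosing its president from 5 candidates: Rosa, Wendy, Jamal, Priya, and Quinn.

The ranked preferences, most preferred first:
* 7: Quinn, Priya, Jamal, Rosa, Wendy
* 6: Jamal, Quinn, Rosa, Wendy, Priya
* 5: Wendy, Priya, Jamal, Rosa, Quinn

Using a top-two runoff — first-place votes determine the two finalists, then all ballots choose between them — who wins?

Jamal

Round 1 first-place votes: Rosa 0, Wendy 5, Jamal 6, Priya 0, Quinn 7. Quinn and Jamal advance.
Runoff: Quinn is ranked above Jamal on 7 ballots, Jamal above Quinn on 11.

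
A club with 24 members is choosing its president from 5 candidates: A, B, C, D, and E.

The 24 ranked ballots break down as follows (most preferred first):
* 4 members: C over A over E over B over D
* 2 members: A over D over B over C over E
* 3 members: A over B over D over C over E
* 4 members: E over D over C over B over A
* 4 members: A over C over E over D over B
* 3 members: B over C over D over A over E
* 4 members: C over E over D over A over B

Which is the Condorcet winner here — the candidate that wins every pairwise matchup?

C vs A: 15–9
C vs B: 16–8
C vs D: 15–9
C vs E: 20–4
C beats every other candidate.

C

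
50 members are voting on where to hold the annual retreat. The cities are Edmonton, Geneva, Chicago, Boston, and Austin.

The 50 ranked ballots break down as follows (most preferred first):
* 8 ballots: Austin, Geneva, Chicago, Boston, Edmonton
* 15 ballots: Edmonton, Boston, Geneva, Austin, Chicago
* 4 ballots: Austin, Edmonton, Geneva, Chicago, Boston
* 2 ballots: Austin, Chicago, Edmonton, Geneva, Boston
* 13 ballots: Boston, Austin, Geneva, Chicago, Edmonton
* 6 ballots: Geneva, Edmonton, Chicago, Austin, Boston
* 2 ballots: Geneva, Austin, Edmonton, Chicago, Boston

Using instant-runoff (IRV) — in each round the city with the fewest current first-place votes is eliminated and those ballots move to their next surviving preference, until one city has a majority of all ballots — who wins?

Austin

Round 1: Edmonton 15, Geneva 8, Chicago 0, Boston 13, Austin 14. Chicago eliminated.
Round 2: Edmonton 15, Geneva 8, Boston 13, Austin 14. Geneva eliminated.
Round 3: Edmonton 21, Boston 13, Austin 16. Boston eliminated.
Round 4: Edmonton 21, Austin 29. Austin has a majority (≥26).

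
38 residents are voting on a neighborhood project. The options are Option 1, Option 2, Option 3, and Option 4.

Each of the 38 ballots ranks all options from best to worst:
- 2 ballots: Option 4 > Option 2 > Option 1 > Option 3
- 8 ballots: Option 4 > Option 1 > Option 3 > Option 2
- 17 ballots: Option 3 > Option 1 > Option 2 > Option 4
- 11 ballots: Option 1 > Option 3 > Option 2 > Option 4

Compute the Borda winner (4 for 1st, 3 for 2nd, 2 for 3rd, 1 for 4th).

Option 1: 2×2 + 8×3 + 17×3 + 11×4 = 123
Option 2: 2×3 + 8×1 + 17×2 + 11×2 = 70
Option 3: 2×1 + 8×2 + 17×4 + 11×3 = 119
Option 4: 2×4 + 8×4 + 17×1 + 11×1 = 68

Option 1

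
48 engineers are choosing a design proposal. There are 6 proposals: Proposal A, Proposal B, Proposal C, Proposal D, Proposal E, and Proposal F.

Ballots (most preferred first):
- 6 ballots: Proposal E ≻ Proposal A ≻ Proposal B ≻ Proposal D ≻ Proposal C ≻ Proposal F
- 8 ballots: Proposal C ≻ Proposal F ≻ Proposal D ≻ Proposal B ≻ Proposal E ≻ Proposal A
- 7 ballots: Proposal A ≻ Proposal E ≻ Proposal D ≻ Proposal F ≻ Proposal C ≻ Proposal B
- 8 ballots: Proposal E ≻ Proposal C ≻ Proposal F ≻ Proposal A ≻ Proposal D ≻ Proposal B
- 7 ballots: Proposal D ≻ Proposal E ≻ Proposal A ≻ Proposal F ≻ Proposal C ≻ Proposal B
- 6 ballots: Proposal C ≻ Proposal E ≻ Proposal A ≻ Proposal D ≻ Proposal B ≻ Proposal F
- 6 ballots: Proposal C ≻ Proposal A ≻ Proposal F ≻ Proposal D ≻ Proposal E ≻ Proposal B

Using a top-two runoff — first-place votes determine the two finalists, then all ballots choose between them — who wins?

Round 1 first-place votes: Proposal A 7, Proposal B 0, Proposal C 20, Proposal D 7, Proposal E 14, Proposal F 0. Proposal C and Proposal E advance.
Runoff: Proposal C is ranked above Proposal E on 20 ballots, Proposal E above Proposal C on 28.

Proposal E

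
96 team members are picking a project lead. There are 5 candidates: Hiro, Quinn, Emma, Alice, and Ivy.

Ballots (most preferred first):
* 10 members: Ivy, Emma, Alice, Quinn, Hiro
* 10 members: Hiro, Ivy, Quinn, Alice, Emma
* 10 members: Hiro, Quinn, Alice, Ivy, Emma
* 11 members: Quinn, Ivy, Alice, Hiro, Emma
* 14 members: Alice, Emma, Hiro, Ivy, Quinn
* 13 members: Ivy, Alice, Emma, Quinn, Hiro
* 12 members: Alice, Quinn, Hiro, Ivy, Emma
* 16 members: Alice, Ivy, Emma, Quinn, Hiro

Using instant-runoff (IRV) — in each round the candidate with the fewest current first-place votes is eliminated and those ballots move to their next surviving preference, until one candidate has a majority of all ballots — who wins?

Alice

Round 1: Hiro 20, Quinn 11, Emma 0, Alice 42, Ivy 23. Emma eliminated.
Round 2: Hiro 20, Quinn 11, Alice 42, Ivy 23. Quinn eliminated.
Round 3: Hiro 20, Alice 42, Ivy 34. Hiro eliminated.
Round 4: Alice 52, Ivy 44. Alice has a majority (≥49).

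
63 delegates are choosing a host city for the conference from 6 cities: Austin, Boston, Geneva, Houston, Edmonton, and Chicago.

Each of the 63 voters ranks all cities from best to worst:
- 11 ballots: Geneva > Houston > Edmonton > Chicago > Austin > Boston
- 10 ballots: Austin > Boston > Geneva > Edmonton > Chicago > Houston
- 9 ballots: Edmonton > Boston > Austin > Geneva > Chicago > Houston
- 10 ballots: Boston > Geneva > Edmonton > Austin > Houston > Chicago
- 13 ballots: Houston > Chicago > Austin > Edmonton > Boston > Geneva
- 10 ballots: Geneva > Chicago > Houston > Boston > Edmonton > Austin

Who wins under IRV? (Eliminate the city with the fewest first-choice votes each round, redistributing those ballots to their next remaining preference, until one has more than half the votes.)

Boston

Round 1: Austin 10, Boston 10, Geneva 21, Houston 13, Edmonton 9, Chicago 0. Chicago eliminated.
Round 2: Austin 10, Boston 10, Geneva 21, Houston 13, Edmonton 9. Edmonton eliminated.
Round 3: Austin 10, Boston 19, Geneva 21, Houston 13. Austin eliminated.
Round 4: Boston 29, Geneva 21, Houston 13. Houston eliminated.
Round 5: Boston 42, Geneva 21. Boston has a majority (≥32).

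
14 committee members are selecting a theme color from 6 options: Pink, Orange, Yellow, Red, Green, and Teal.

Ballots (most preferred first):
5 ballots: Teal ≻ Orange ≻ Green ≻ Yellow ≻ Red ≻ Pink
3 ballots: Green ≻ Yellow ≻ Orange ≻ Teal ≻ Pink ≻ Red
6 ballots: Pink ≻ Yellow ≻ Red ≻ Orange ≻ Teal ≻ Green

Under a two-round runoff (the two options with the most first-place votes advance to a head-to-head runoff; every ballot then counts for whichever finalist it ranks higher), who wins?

Round 1 first-place votes: Pink 6, Orange 0, Yellow 0, Red 0, Green 3, Teal 5. Pink and Teal advance.
Runoff: Pink is ranked above Teal on 6 ballots, Teal above Pink on 8.

Teal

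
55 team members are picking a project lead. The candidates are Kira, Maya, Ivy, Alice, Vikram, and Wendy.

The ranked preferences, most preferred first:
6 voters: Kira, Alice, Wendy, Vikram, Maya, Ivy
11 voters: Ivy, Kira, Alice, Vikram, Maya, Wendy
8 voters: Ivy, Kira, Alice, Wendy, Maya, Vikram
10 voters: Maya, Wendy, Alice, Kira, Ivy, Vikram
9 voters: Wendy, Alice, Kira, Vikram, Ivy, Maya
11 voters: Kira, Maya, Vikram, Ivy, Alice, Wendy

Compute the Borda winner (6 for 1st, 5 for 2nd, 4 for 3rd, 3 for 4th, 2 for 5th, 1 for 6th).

Kira: 6×6 + 11×5 + 8×5 + 10×3 + 9×4 + 11×6 = 263
Maya: 6×2 + 11×2 + 8×2 + 10×6 + 9×1 + 11×5 = 174
Ivy: 6×1 + 11×6 + 8×6 + 10×2 + 9×2 + 11×3 = 191
Alice: 6×5 + 11×4 + 8×4 + 10×4 + 9×5 + 11×2 = 213
Vikram: 6×3 + 11×3 + 8×1 + 10×1 + 9×3 + 11×4 = 140
Wendy: 6×4 + 11×1 + 8×3 + 10×5 + 9×6 + 11×1 = 174

Kira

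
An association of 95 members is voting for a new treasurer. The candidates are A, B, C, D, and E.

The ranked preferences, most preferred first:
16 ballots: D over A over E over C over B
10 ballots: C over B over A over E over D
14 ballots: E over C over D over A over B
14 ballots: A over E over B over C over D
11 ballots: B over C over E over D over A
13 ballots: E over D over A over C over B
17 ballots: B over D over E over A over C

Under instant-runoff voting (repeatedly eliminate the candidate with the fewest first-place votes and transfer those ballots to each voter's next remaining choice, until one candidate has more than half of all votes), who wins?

E

Round 1: A 14, B 28, C 10, D 16, E 27. C eliminated.
Round 2: A 14, B 38, D 16, E 27. A eliminated.
Round 3: B 38, D 16, E 41. D eliminated.
Round 4: B 38, E 57. E has a majority (≥48).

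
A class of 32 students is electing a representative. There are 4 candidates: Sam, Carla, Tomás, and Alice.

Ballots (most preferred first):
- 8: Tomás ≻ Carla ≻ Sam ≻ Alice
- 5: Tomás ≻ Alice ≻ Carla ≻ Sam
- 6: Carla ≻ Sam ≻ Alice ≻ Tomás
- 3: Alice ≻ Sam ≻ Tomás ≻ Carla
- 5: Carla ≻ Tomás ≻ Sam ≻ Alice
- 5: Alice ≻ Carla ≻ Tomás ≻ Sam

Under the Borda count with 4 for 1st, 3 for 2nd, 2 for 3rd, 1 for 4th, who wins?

Carla

Sam: 8×2 + 5×1 + 6×3 + 3×3 + 5×2 + 5×1 = 63
Carla: 8×3 + 5×2 + 6×4 + 3×1 + 5×4 + 5×3 = 96
Tomás: 8×4 + 5×4 + 6×1 + 3×2 + 5×3 + 5×2 = 89
Alice: 8×1 + 5×3 + 6×2 + 3×4 + 5×1 + 5×4 = 72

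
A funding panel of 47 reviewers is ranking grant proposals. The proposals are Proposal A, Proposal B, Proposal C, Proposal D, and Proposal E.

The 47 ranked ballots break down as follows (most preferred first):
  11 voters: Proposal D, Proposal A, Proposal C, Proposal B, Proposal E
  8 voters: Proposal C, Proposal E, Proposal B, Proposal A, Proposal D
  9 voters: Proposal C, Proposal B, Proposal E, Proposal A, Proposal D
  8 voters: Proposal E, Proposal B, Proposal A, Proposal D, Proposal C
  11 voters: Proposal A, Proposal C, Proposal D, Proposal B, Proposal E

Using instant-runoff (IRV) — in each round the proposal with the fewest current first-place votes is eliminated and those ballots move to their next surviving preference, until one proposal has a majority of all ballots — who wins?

Round 1: Proposal A 11, Proposal B 0, Proposal C 17, Proposal D 11, Proposal E 8. Proposal B eliminated.
Round 2: Proposal A 11, Proposal C 17, Proposal D 11, Proposal E 8. Proposal E eliminated.
Round 3: Proposal A 19, Proposal C 17, Proposal D 11. Proposal D eliminated.
Round 4: Proposal A 30, Proposal C 17. Proposal A has a majority (≥24).

Proposal A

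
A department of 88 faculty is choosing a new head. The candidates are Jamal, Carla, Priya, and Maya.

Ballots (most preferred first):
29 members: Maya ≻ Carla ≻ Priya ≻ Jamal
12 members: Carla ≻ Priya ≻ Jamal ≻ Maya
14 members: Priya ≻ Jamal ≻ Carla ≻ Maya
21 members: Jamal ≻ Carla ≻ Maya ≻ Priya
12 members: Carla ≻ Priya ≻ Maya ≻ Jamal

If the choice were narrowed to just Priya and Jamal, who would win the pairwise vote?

Priya is ranked above Jamal on 67 ballots; Jamal above Priya on 21.

Priya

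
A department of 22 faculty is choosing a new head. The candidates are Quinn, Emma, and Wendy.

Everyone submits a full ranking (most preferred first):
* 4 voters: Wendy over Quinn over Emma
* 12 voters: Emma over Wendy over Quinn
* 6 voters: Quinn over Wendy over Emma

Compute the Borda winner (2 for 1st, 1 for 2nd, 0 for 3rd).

Quinn: 4×1 + 12×0 + 6×2 = 16
Emma: 4×0 + 12×2 + 6×0 = 24
Wendy: 4×2 + 12×1 + 6×1 = 26

Wendy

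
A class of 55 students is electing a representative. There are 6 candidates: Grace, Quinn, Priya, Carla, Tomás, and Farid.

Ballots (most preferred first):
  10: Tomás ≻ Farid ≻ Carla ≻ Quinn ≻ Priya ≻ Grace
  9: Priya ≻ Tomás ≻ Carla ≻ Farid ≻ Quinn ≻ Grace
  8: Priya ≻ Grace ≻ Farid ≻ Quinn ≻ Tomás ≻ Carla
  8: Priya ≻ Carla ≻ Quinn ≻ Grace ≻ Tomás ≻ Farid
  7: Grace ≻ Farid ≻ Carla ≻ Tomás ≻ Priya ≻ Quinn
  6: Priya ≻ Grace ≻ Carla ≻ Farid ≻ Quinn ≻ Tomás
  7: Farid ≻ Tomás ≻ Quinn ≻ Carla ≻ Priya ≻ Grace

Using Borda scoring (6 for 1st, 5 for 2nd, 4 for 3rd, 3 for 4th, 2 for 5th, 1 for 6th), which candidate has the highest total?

Priya

Grace: 10×1 + 9×1 + 8×5 + 8×3 + 7×6 + 6×5 + 7×1 = 162
Quinn: 10×3 + 9×2 + 8×3 + 8×4 + 7×1 + 6×2 + 7×4 = 151
Priya: 10×2 + 9×6 + 8×6 + 8×6 + 7×2 + 6×6 + 7×2 = 234
Carla: 10×4 + 9×4 + 8×1 + 8×5 + 7×4 + 6×4 + 7×3 = 197
Tomás: 10×6 + 9×5 + 8×2 + 8×2 + 7×3 + 6×1 + 7×5 = 199
Farid: 10×5 + 9×3 + 8×4 + 8×1 + 7×5 + 6×3 + 7×6 = 212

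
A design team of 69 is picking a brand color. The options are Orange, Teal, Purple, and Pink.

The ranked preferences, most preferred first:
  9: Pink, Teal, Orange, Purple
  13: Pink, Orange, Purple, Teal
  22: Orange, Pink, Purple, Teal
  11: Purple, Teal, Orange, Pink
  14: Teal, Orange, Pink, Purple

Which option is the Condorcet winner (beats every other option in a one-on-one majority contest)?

Orange vs Teal: 35–34
Orange vs Purple: 58–11
Orange vs Pink: 47–22
Orange beats every other option.

Orange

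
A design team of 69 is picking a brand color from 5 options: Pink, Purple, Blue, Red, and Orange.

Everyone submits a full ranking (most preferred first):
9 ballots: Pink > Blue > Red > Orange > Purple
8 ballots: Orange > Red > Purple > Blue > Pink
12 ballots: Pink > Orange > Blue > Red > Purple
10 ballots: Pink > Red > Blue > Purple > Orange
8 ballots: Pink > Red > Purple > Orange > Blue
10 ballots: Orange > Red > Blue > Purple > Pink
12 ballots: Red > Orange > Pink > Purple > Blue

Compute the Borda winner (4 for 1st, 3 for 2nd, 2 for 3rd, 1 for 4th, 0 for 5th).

Red

Pink: 9×4 + 8×0 + 12×4 + 10×4 + 8×4 + 10×0 + 12×2 = 180
Purple: 9×0 + 8×2 + 12×0 + 10×1 + 8×2 + 10×1 + 12×1 = 64
Blue: 9×3 + 8×1 + 12×2 + 10×2 + 8×0 + 10×2 + 12×0 = 99
Red: 9×2 + 8×3 + 12×1 + 10×3 + 8×3 + 10×3 + 12×4 = 186
Orange: 9×1 + 8×4 + 12×3 + 10×0 + 8×1 + 10×4 + 12×3 = 161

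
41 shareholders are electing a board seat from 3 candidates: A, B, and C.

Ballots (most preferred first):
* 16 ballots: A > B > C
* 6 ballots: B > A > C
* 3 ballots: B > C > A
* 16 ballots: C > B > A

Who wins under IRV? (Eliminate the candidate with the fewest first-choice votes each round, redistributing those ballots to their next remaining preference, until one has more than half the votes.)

A

Round 1: A 16, B 9, C 16. B eliminated.
Round 2: A 22, C 19. A has a majority (≥21).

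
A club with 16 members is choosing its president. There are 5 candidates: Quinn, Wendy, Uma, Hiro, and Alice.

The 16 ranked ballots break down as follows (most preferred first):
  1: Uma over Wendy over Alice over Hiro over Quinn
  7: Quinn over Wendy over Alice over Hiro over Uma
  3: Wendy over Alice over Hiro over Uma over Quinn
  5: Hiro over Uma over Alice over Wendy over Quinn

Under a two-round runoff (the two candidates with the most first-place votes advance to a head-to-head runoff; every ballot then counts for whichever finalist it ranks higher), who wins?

Round 1 first-place votes: Quinn 7, Wendy 3, Uma 1, Hiro 5, Alice 0. Quinn and Hiro advance.
Runoff: Quinn is ranked above Hiro on 7 ballots, Hiro above Quinn on 9.

Hiro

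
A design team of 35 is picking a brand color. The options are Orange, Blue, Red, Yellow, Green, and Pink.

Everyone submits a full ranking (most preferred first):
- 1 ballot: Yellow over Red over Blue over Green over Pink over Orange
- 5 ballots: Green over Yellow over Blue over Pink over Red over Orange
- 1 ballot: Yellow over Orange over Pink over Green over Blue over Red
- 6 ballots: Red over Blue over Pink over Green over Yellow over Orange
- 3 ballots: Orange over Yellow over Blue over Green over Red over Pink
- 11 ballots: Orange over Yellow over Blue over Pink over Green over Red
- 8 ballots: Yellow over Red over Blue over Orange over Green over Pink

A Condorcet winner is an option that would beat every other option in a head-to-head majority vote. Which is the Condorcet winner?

Yellow

Yellow vs Orange: 21–14
Yellow vs Blue: 29–6
Yellow vs Red: 29–6
Yellow vs Green: 24–11
Yellow vs Pink: 29–6
Yellow beats every other option.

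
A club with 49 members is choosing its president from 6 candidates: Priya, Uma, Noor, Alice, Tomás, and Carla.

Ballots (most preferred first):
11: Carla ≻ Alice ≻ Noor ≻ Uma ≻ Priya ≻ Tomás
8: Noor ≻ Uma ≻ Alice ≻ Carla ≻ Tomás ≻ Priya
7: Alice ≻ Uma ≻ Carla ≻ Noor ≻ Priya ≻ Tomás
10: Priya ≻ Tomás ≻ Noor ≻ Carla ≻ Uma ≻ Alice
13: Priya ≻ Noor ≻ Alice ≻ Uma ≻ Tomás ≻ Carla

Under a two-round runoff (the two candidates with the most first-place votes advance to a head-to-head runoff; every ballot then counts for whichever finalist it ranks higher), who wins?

Round 1 first-place votes: Priya 23, Uma 0, Noor 8, Alice 7, Tomás 0, Carla 11. Priya and Carla advance.
Runoff: Priya is ranked above Carla on 23 ballots, Carla above Priya on 26.

Carla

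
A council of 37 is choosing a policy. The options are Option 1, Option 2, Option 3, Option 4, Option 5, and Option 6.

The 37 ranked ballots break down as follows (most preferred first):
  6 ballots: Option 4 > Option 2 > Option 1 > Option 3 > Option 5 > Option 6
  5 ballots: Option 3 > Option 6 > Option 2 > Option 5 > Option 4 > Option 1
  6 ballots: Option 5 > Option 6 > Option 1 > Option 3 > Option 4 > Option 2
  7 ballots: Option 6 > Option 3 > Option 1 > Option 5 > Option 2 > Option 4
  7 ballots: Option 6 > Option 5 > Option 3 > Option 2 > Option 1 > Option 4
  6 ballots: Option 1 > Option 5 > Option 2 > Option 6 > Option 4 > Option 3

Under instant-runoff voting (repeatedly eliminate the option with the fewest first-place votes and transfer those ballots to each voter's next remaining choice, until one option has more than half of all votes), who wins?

Round 1: Option 1 6, Option 2 0, Option 3 5, Option 4 6, Option 5 6, Option 6 14. Option 2 eliminated.
Round 2: Option 1 6, Option 3 5, Option 4 6, Option 5 6, Option 6 14. Option 3 eliminated.
Round 3: Option 1 6, Option 4 6, Option 5 6, Option 6 19. Option 6 has a majority (≥19).

Option 6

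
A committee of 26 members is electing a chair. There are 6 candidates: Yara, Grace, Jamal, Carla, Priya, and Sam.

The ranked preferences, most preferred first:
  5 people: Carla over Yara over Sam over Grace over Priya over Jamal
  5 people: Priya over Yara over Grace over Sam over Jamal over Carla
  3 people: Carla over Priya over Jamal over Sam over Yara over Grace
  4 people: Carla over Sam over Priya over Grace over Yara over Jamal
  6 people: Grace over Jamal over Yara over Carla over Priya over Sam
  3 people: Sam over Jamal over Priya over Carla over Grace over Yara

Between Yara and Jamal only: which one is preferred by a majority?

Yara

Yara is ranked above Jamal on 14 ballots; Jamal above Yara on 12.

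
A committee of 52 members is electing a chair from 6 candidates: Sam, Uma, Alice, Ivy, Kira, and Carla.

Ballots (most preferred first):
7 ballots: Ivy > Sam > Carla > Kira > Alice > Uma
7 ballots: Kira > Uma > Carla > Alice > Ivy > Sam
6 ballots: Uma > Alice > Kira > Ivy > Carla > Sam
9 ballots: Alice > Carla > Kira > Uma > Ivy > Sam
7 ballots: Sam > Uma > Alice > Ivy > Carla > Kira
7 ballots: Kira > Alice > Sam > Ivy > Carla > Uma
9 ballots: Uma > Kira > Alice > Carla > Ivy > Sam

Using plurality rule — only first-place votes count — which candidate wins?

Uma

First-place votes: Sam 7, Uma 15, Alice 9, Ivy 7, Kira 14, Carla 0.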